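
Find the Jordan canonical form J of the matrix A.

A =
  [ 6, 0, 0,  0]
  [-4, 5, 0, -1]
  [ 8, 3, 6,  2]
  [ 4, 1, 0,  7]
J_3(6) ⊕ J_1(6)

The characteristic polynomial is
  det(x·I − A) = x^4 - 24*x^3 + 216*x^2 - 864*x + 1296 = (x - 6)^4

Eigenvalues and multiplicities (the geometric multiplicity of λ is n − rank(A − λI), which equals the number of Jordan blocks for λ):
  λ = 6: algebraic multiplicity = 4, geometric multiplicity = 2

Determining the block sizes for each eigenvalue:
  λ = 6: with am = 4 and gm = 2, the partition is not yet determined (e.g. several partitions of 4 into 2 parts exist). Let N = A − (6)·I. Computing rank(N^1) = 2, rank(N^2) = 1, rank(N^3) = 0; the number of blocks of size ≥ j is rank(N^{j−1}) − rank(N^j), giving [2, 1, 1]. So we have 1 block(s) of size 3, 1 block(s) of size 1 → block sizes [3, 1]

Assembling the blocks gives a Jordan form
J =
  [6, 1, 0, 0]
  [0, 6, 1, 0]
  [0, 0, 6, 0]
  [0, 0, 0, 6]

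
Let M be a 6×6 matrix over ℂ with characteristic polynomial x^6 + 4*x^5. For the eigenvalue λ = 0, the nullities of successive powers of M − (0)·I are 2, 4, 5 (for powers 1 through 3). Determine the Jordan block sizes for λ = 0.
Block sizes for λ = 0: [3, 2]

From the dimensions of kernels of powers, the number of Jordan blocks of size at least j is d_j − d_{j−1} where d_j = dim ker(N^j) (with d_0 = 0). Computing the differences gives [2, 2, 1].
The number of blocks of size exactly k is (#blocks of size ≥ k) − (#blocks of size ≥ k + 1), so the partition is: 1 block(s) of size 2, 1 block(s) of size 3.
In nonincreasing order the block sizes are [3, 2].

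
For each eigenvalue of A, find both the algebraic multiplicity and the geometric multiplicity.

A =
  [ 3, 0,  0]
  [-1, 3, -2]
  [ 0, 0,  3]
λ = 3: alg = 3, geom = 2

Step 1 — factor the characteristic polynomial to read off the algebraic multiplicities:
  χ_A(x) = (x - 3)^3

Step 2 — compute geometric multiplicities via the rank-nullity identity g(λ) = n − rank(A − λI):
  rank(A − (3)·I) = 1, so dim ker(A − (3)·I) = n − 1 = 2

Summary:
  λ = 3: algebraic multiplicity = 3, geometric multiplicity = 2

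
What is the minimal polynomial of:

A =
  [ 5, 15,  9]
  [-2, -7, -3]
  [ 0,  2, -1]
x^3 + 3*x^2 + 3*x + 1

The characteristic polynomial is χ_A(x) = (x + 1)^3, so the eigenvalues are known. The minimal polynomial is
  m_A(x) = Π_λ (x − λ)^{k_λ}
where k_λ is the size of the *largest* Jordan block for λ (equivalently, the smallest k with (A − λI)^k v = 0 for every generalised eigenvector v of λ).

  λ = -1: largest Jordan block has size 3, contributing (x + 1)^3

So m_A(x) = (x + 1)^3 = x^3 + 3*x^2 + 3*x + 1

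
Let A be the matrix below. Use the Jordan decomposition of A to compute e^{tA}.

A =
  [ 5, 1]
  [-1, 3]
e^{tA} =
  [t*exp(4*t) + exp(4*t), t*exp(4*t)]
  [-t*exp(4*t), -t*exp(4*t) + exp(4*t)]

Strategy: write A = P · J · P⁻¹ where J is a Jordan canonical form, so e^{tA} = P · e^{tJ} · P⁻¹, and e^{tJ} can be computed block-by-block.

A has Jordan form
J =
  [4, 1]
  [0, 4]
(up to reordering of blocks).

Per-block formulas:
  For a 2×2 Jordan block J_2(4): exp(t · J_2(4)) = e^(4t)·(I + t·N), where N is the 2×2 nilpotent shift.

After assembling e^{tJ} and conjugating by P, we get:

e^{tA} =
  [t*exp(4*t) + exp(4*t), t*exp(4*t)]
  [-t*exp(4*t), -t*exp(4*t) + exp(4*t)]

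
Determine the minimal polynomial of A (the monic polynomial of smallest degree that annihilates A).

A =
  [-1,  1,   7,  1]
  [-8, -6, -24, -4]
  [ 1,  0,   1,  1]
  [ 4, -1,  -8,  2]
x^4 + 4*x^3 - 12*x^2 - 32*x + 64

The characteristic polynomial is χ_A(x) = (x - 2)^2*(x + 4)^2, so the eigenvalues are known. The minimal polynomial is
  m_A(x) = Π_λ (x − λ)^{k_λ}
where k_λ is the size of the *largest* Jordan block for λ (equivalently, the smallest k with (A − λI)^k v = 0 for every generalised eigenvector v of λ).

  λ = -4: largest Jordan block has size 2, contributing (x + 4)^2
  λ = 2: largest Jordan block has size 2, contributing (x − 2)^2

So m_A(x) = (x - 2)^2*(x + 4)^2 = x^4 + 4*x^3 - 12*x^2 - 32*x + 64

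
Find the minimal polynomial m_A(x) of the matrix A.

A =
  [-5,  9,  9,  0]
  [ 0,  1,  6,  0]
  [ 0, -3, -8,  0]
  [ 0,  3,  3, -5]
x^2 + 7*x + 10

The characteristic polynomial is χ_A(x) = (x + 2)*(x + 5)^3, so the eigenvalues are known. The minimal polynomial is
  m_A(x) = Π_λ (x − λ)^{k_λ}
where k_λ is the size of the *largest* Jordan block for λ (equivalently, the smallest k with (A − λI)^k v = 0 for every generalised eigenvector v of λ).

  λ = -5: largest Jordan block has size 1, contributing (x + 5)
  λ = -2: largest Jordan block has size 1, contributing (x + 2)

So m_A(x) = (x + 2)*(x + 5) = x^2 + 7*x + 10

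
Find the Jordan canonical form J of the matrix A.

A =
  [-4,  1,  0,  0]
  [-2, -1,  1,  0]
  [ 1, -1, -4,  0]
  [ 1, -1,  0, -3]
J_3(-3) ⊕ J_1(-3)

The characteristic polynomial is
  det(x·I − A) = x^4 + 12*x^3 + 54*x^2 + 108*x + 81 = (x + 3)^4

Eigenvalues and multiplicities (the geometric multiplicity of λ is n − rank(A − λI), which equals the number of Jordan blocks for λ):
  λ = -3: algebraic multiplicity = 4, geometric multiplicity = 2

Determining the block sizes for each eigenvalue:
  λ = -3: with am = 4 and gm = 2, the partition is not yet determined (e.g. several partitions of 4 into 2 parts exist). Let N = A − (-3)·I. Computing rank(N^1) = 2, rank(N^2) = 1, rank(N^3) = 0; the number of blocks of size ≥ j is rank(N^{j−1}) − rank(N^j), giving [2, 1, 1]. So we have 1 block(s) of size 3, 1 block(s) of size 1 → block sizes [3, 1]

Assembling the blocks gives a Jordan form
J =
  [-3,  1,  0,  0]
  [ 0, -3,  1,  0]
  [ 0,  0, -3,  0]
  [ 0,  0,  0, -3]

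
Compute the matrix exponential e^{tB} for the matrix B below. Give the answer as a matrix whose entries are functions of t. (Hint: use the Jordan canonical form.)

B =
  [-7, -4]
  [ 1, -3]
e^{tB} =
  [-2*t*exp(-5*t) + exp(-5*t), -4*t*exp(-5*t)]
  [t*exp(-5*t), 2*t*exp(-5*t) + exp(-5*t)]

Strategy: write B = P · J · P⁻¹ where J is a Jordan canonical form, so e^{tB} = P · e^{tJ} · P⁻¹, and e^{tJ} can be computed block-by-block.

B has Jordan form
J =
  [-5,  1]
  [ 0, -5]
(up to reordering of blocks).

Per-block formulas:
  For a 2×2 Jordan block J_2(-5): exp(t · J_2(-5)) = e^(-5t)·(I + t·N), where N is the 2×2 nilpotent shift.

After assembling e^{tJ} and conjugating by P, we get:

e^{tB} =
  [-2*t*exp(-5*t) + exp(-5*t), -4*t*exp(-5*t)]
  [t*exp(-5*t), 2*t*exp(-5*t) + exp(-5*t)]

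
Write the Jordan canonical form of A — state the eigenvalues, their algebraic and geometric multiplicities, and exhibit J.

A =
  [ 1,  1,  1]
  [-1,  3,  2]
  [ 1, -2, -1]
J_3(1)

The characteristic polynomial is
  det(x·I − A) = x^3 - 3*x^2 + 3*x - 1 = (x - 1)^3

Eigenvalues and multiplicities (the geometric multiplicity of λ is n − rank(A − λI), which equals the number of Jordan blocks for λ):
  λ = 1: algebraic multiplicity = 3, geometric multiplicity = 1

Determining the block sizes for each eigenvalue:
  λ = 1: one block (gm = 1), so the single block has size am = 3 → block sizes [3]

Assembling the blocks gives a Jordan form
J =
  [1, 1, 0]
  [0, 1, 1]
  [0, 0, 1]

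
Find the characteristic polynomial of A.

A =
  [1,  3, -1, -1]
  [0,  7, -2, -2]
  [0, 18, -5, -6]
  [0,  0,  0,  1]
x^4 - 4*x^3 + 6*x^2 - 4*x + 1

Expanding det(x·I − A) (e.g. by cofactor expansion or by noting that A is similar to its Jordan form J, which has the same characteristic polynomial as A) gives
  χ_A(x) = x^4 - 4*x^3 + 6*x^2 - 4*x + 1
which factors as (x - 1)^4. The eigenvalues (with algebraic multiplicities) are λ = 1 with multiplicity 4.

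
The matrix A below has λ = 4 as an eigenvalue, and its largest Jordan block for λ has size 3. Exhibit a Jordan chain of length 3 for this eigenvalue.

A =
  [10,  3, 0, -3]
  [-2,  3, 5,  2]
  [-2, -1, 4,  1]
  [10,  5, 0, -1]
A Jordan chain for λ = 4 of length 3:
v_1 = (15, -5, -5, 25)ᵀ
v_2 = (0, 5, 0, 0)ᵀ
v_3 = (0, 0, 1, 0)ᵀ

Let N = A − (4)·I. We want v_3 with N^3 v_3 = 0 but N^2 v_3 ≠ 0; then v_{j-1} := N · v_j for j = 3, …, 2.

Pick v_3 = (0, 0, 1, 0)ᵀ.
Then v_2 = N · v_3 = (0, 5, 0, 0)ᵀ.
Then v_1 = N · v_2 = (15, -5, -5, 25)ᵀ.

Sanity check: (A − (4)·I) v_1 = (0, 0, 0, 0)ᵀ = 0. ✓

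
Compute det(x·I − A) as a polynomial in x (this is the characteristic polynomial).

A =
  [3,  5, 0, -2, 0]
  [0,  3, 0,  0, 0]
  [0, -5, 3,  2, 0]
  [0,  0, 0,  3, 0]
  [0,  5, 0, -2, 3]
x^5 - 15*x^4 + 90*x^3 - 270*x^2 + 405*x - 243

Expanding det(x·I − A) (e.g. by cofactor expansion or by noting that A is similar to its Jordan form J, which has the same characteristic polynomial as A) gives
  χ_A(x) = x^5 - 15*x^4 + 90*x^3 - 270*x^2 + 405*x - 243
which factors as (x - 3)^5. The eigenvalues (with algebraic multiplicities) are λ = 3 with multiplicity 5.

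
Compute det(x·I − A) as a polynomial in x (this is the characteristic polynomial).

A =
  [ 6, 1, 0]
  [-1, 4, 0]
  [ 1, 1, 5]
x^3 - 15*x^2 + 75*x - 125

Expanding det(x·I − A) (e.g. by cofactor expansion or by noting that A is similar to its Jordan form J, which has the same characteristic polynomial as A) gives
  χ_A(x) = x^3 - 15*x^2 + 75*x - 125
which factors as (x - 5)^3. The eigenvalues (with algebraic multiplicities) are λ = 5 with multiplicity 3.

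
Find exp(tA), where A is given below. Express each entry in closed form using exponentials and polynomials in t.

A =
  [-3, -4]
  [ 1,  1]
e^{tA} =
  [-2*t*exp(-t) + exp(-t), -4*t*exp(-t)]
  [t*exp(-t), 2*t*exp(-t) + exp(-t)]

Strategy: write A = P · J · P⁻¹ where J is a Jordan canonical form, so e^{tA} = P · e^{tJ} · P⁻¹, and e^{tJ} can be computed block-by-block.

A has Jordan form
J =
  [-1,  1]
  [ 0, -1]
(up to reordering of blocks).

Per-block formulas:
  For a 2×2 Jordan block J_2(-1): exp(t · J_2(-1)) = e^(-1t)·(I + t·N), where N is the 2×2 nilpotent shift.

After assembling e^{tJ} and conjugating by P, we get:

e^{tA} =
  [-2*t*exp(-t) + exp(-t), -4*t*exp(-t)]
  [t*exp(-t), 2*t*exp(-t) + exp(-t)]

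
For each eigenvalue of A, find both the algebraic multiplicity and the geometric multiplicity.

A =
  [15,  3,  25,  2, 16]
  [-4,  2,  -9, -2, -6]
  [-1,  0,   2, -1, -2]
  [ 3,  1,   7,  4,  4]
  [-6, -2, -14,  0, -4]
λ = 3: alg = 1, geom = 1; λ = 4: alg = 4, geom = 2

Step 1 — factor the characteristic polynomial to read off the algebraic multiplicities:
  χ_A(x) = (x - 4)^4*(x - 3)

Step 2 — compute geometric multiplicities via the rank-nullity identity g(λ) = n − rank(A − λI):
  rank(A − (3)·I) = 4, so dim ker(A − (3)·I) = n − 4 = 1
  rank(A − (4)·I) = 3, so dim ker(A − (4)·I) = n − 3 = 2

Summary:
  λ = 3: algebraic multiplicity = 1, geometric multiplicity = 1
  λ = 4: algebraic multiplicity = 4, geometric multiplicity = 2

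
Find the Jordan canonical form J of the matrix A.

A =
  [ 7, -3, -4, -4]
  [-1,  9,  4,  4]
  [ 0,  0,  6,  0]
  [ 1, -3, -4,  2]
J_2(6) ⊕ J_1(6) ⊕ J_1(6)

The characteristic polynomial is
  det(x·I − A) = x^4 - 24*x^3 + 216*x^2 - 864*x + 1296 = (x - 6)^4

Eigenvalues and multiplicities (the geometric multiplicity of λ is n − rank(A − λI), which equals the number of Jordan blocks for λ):
  λ = 6: algebraic multiplicity = 4, geometric multiplicity = 3

Determining the block sizes for each eigenvalue:
  λ = 6: 3 blocks summing to 4 forces exactly one block of size 2 and the rest size 1 → block sizes [2, 1, 1]

Assembling the blocks gives a Jordan form
J =
  [6, 1, 0, 0]
  [0, 6, 0, 0]
  [0, 0, 6, 0]
  [0, 0, 0, 6]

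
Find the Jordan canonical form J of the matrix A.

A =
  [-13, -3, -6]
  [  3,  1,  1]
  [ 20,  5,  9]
J_3(-1)

The characteristic polynomial is
  det(x·I − A) = x^3 + 3*x^2 + 3*x + 1 = (x + 1)^3

Eigenvalues and multiplicities (the geometric multiplicity of λ is n − rank(A − λI), which equals the number of Jordan blocks for λ):
  λ = -1: algebraic multiplicity = 3, geometric multiplicity = 1

Determining the block sizes for each eigenvalue:
  λ = -1: one block (gm = 1), so the single block has size am = 3 → block sizes [3]

Assembling the blocks gives a Jordan form
J =
  [-1,  1,  0]
  [ 0, -1,  1]
  [ 0,  0, -1]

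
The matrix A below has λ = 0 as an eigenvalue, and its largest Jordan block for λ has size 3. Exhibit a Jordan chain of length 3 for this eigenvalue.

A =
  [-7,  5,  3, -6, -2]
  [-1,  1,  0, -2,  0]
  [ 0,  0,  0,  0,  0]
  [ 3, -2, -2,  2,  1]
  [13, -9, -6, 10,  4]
A Jordan chain for λ = 0 of length 3:
v_1 = (3, 1, 0, -1, -5)ᵀ
v_2 = (3, 0, 0, -2, -6)ᵀ
v_3 = (0, 0, 1, 0, 0)ᵀ

Let N = A − (0)·I. We want v_3 with N^3 v_3 = 0 but N^2 v_3 ≠ 0; then v_{j-1} := N · v_j for j = 3, …, 2.

Pick v_3 = (0, 0, 1, 0, 0)ᵀ.
Then v_2 = N · v_3 = (3, 0, 0, -2, -6)ᵀ.
Then v_1 = N · v_2 = (3, 1, 0, -1, -5)ᵀ.

Sanity check: (A − (0)·I) v_1 = (0, 0, 0, 0, 0)ᵀ = 0. ✓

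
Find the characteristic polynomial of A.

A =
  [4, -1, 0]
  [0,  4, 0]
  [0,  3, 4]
x^3 - 12*x^2 + 48*x - 64

Expanding det(x·I − A) (e.g. by cofactor expansion or by noting that A is similar to its Jordan form J, which has the same characteristic polynomial as A) gives
  χ_A(x) = x^3 - 12*x^2 + 48*x - 64
which factors as (x - 4)^3. The eigenvalues (with algebraic multiplicities) are λ = 4 with multiplicity 3.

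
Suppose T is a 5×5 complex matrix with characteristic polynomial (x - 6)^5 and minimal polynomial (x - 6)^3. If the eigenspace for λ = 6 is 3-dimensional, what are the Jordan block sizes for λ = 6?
Block sizes for λ = 6: [3, 1, 1]

Step 1 — from the characteristic polynomial, algebraic multiplicity of λ = 6 is 5. From dim ker(T − (6)·I) = 3, there are exactly 3 Jordan blocks for λ = 6.
Step 2 — from the minimal polynomial, the factor (x − 6)^3 tells us the largest block for λ = 6 has size 3.
Step 3 — with total size 5, 3 blocks, and largest block 3, the block sizes (in nonincreasing order) are [3, 1, 1].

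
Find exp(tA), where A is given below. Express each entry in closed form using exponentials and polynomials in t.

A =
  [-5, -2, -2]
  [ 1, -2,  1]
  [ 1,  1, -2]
e^{tA} =
  [-2*t*exp(-3*t) + exp(-3*t), -2*t*exp(-3*t), -2*t*exp(-3*t)]
  [t*exp(-3*t), t*exp(-3*t) + exp(-3*t), t*exp(-3*t)]
  [t*exp(-3*t), t*exp(-3*t), t*exp(-3*t) + exp(-3*t)]

Strategy: write A = P · J · P⁻¹ where J is a Jordan canonical form, so e^{tA} = P · e^{tJ} · P⁻¹, and e^{tJ} can be computed block-by-block.

A has Jordan form
J =
  [-3,  1,  0]
  [ 0, -3,  0]
  [ 0,  0, -3]
(up to reordering of blocks).

Per-block formulas:
  For a 2×2 Jordan block J_2(-3): exp(t · J_2(-3)) = e^(-3t)·(I + t·N), where N is the 2×2 nilpotent shift.
  For a 1×1 block at λ = -3: exp(t · [-3]) = [e^(-3t)].

After assembling e^{tJ} and conjugating by P, we get:

e^{tA} =
  [-2*t*exp(-3*t) + exp(-3*t), -2*t*exp(-3*t), -2*t*exp(-3*t)]
  [t*exp(-3*t), t*exp(-3*t) + exp(-3*t), t*exp(-3*t)]
  [t*exp(-3*t), t*exp(-3*t), t*exp(-3*t) + exp(-3*t)]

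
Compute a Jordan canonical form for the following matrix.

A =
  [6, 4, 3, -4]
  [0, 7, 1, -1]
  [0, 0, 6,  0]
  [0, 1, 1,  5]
J_2(6) ⊕ J_2(6)

The characteristic polynomial is
  det(x·I − A) = x^4 - 24*x^3 + 216*x^2 - 864*x + 1296 = (x - 6)^4

Eigenvalues and multiplicities (the geometric multiplicity of λ is n − rank(A − λI), which equals the number of Jordan blocks for λ):
  λ = 6: algebraic multiplicity = 4, geometric multiplicity = 2

Determining the block sizes for each eigenvalue:
  λ = 6: with am = 4 and gm = 2, the partition is not yet determined (e.g. several partitions of 4 into 2 parts exist). Let N = A − (6)·I. Computing rank(N^1) = 2, rank(N^2) = 0; the number of blocks of size ≥ j is rank(N^{j−1}) − rank(N^j), giving [2, 2]. So we have 2 block(s) of size 2 → block sizes [2, 2]

Assembling the blocks gives a Jordan form
J =
  [6, 1, 0, 0]
  [0, 6, 0, 0]
  [0, 0, 6, 1]
  [0, 0, 0, 6]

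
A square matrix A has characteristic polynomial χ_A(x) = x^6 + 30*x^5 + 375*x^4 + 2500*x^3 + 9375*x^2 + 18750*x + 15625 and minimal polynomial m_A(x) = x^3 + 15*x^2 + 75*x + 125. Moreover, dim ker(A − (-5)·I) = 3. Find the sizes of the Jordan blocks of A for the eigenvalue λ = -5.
Block sizes for λ = -5: [3, 2, 1]

Step 1 — from the characteristic polynomial, algebraic multiplicity of λ = -5 is 6. From dim ker(A − (-5)·I) = 3, there are exactly 3 Jordan blocks for λ = -5.
Step 2 — from the minimal polynomial, the factor (x + 5)^3 tells us the largest block for λ = -5 has size 3.
Step 3 — with total size 6, 3 blocks, and largest block 3, the block sizes (in nonincreasing order) are [3, 2, 1].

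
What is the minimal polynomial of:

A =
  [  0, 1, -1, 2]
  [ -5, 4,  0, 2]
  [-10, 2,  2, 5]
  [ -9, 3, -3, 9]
x^4 - 15*x^3 + 84*x^2 - 208*x + 192

The characteristic polynomial is χ_A(x) = (x - 4)^3*(x - 3), so the eigenvalues are known. The minimal polynomial is
  m_A(x) = Π_λ (x − λ)^{k_λ}
where k_λ is the size of the *largest* Jordan block for λ (equivalently, the smallest k with (A − λI)^k v = 0 for every generalised eigenvector v of λ).

  λ = 3: largest Jordan block has size 1, contributing (x − 3)
  λ = 4: largest Jordan block has size 3, contributing (x − 4)^3

So m_A(x) = (x - 4)^3*(x - 3) = x^4 - 15*x^3 + 84*x^2 - 208*x + 192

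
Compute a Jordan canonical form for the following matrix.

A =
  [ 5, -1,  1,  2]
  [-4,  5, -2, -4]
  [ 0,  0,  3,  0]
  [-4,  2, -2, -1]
J_2(3) ⊕ J_1(3) ⊕ J_1(3)

The characteristic polynomial is
  det(x·I − A) = x^4 - 12*x^3 + 54*x^2 - 108*x + 81 = (x - 3)^4

Eigenvalues and multiplicities (the geometric multiplicity of λ is n − rank(A − λI), which equals the number of Jordan blocks for λ):
  λ = 3: algebraic multiplicity = 4, geometric multiplicity = 3

Determining the block sizes for each eigenvalue:
  λ = 3: 3 blocks summing to 4 forces exactly one block of size 2 and the rest size 1 → block sizes [2, 1, 1]

Assembling the blocks gives a Jordan form
J =
  [3, 1, 0, 0]
  [0, 3, 0, 0]
  [0, 0, 3, 0]
  [0, 0, 0, 3]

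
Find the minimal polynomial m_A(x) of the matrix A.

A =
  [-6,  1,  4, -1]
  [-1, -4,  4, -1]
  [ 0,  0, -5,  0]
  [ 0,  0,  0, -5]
x^2 + 10*x + 25

The characteristic polynomial is χ_A(x) = (x + 5)^4, so the eigenvalues are known. The minimal polynomial is
  m_A(x) = Π_λ (x − λ)^{k_λ}
where k_λ is the size of the *largest* Jordan block for λ (equivalently, the smallest k with (A − λI)^k v = 0 for every generalised eigenvector v of λ).

  λ = -5: largest Jordan block has size 2, contributing (x + 5)^2

So m_A(x) = (x + 5)^2 = x^2 + 10*x + 25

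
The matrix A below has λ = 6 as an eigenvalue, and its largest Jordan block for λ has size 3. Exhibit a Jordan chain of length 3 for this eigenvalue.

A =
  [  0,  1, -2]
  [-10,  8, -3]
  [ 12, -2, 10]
A Jordan chain for λ = 6 of length 3:
v_1 = (2, 4, -4)ᵀ
v_2 = (-6, -10, 12)ᵀ
v_3 = (1, 0, 0)ᵀ

Let N = A − (6)·I. We want v_3 with N^3 v_3 = 0 but N^2 v_3 ≠ 0; then v_{j-1} := N · v_j for j = 3, …, 2.

Pick v_3 = (1, 0, 0)ᵀ.
Then v_2 = N · v_3 = (-6, -10, 12)ᵀ.
Then v_1 = N · v_2 = (2, 4, -4)ᵀ.

Sanity check: (A − (6)·I) v_1 = (0, 0, 0)ᵀ = 0. ✓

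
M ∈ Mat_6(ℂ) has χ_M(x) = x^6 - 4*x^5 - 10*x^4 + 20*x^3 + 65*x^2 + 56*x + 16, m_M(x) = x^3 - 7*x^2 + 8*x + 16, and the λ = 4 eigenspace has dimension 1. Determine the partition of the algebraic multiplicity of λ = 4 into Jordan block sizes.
Block sizes for λ = 4: [2]

Step 1 — from the characteristic polynomial, algebraic multiplicity of λ = 4 is 2. From dim ker(M − (4)·I) = 1, there are exactly 1 Jordan blocks for λ = 4.
Step 2 — from the minimal polynomial, the factor (x − 4)^2 tells us the largest block for λ = 4 has size 2.
Step 3 — with total size 2, 1 blocks, and largest block 2, the block sizes (in nonincreasing order) are [2].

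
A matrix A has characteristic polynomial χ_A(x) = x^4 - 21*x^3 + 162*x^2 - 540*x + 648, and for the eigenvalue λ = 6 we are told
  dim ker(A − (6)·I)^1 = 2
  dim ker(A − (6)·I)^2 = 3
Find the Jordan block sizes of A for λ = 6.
Block sizes for λ = 6: [2, 1]

From the dimensions of kernels of powers, the number of Jordan blocks of size at least j is d_j − d_{j−1} where d_j = dim ker(N^j) (with d_0 = 0). Computing the differences gives [2, 1].
The number of blocks of size exactly k is (#blocks of size ≥ k) − (#blocks of size ≥ k + 1), so the partition is: 1 block(s) of size 1, 1 block(s) of size 2.
In nonincreasing order the block sizes are [2, 1].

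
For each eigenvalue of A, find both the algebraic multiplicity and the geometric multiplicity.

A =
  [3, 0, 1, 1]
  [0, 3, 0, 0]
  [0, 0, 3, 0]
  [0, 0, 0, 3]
λ = 3: alg = 4, geom = 3

Step 1 — factor the characteristic polynomial to read off the algebraic multiplicities:
  χ_A(x) = (x - 3)^4

Step 2 — compute geometric multiplicities via the rank-nullity identity g(λ) = n − rank(A − λI):
  rank(A − (3)·I) = 1, so dim ker(A − (3)·I) = n − 1 = 3

Summary:
  λ = 3: algebraic multiplicity = 4, geometric multiplicity = 3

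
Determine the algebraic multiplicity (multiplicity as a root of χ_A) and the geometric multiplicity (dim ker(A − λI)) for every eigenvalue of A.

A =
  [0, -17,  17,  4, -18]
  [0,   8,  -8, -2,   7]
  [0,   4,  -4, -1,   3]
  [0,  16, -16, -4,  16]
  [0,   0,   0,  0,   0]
λ = 0: alg = 5, geom = 2

Step 1 — factor the characteristic polynomial to read off the algebraic multiplicities:
  χ_A(x) = x^5

Step 2 — compute geometric multiplicities via the rank-nullity identity g(λ) = n − rank(A − λI):
  rank(A − (0)·I) = 3, so dim ker(A − (0)·I) = n − 3 = 2

Summary:
  λ = 0: algebraic multiplicity = 5, geometric multiplicity = 2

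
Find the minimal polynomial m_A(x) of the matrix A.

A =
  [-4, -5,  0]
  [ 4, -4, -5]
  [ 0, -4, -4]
x^3 + 12*x^2 + 48*x + 64

The characteristic polynomial is χ_A(x) = (x + 4)^3, so the eigenvalues are known. The minimal polynomial is
  m_A(x) = Π_λ (x − λ)^{k_λ}
where k_λ is the size of the *largest* Jordan block for λ (equivalently, the smallest k with (A − λI)^k v = 0 for every generalised eigenvector v of λ).

  λ = -4: largest Jordan block has size 3, contributing (x + 4)^3

So m_A(x) = (x + 4)^3 = x^3 + 12*x^2 + 48*x + 64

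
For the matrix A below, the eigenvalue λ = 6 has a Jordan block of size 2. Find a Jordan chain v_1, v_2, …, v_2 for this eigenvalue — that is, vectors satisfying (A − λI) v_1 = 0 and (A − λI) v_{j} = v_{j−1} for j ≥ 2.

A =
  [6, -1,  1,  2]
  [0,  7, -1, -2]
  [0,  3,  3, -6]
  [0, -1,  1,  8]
A Jordan chain for λ = 6 of length 2:
v_1 = (-1, 1, 3, -1)ᵀ
v_2 = (0, 1, 0, 0)ᵀ

Let N = A − (6)·I. We want v_2 with N^2 v_2 = 0 but N^1 v_2 ≠ 0; then v_{j-1} := N · v_j for j = 2, …, 2.

Pick v_2 = (0, 1, 0, 0)ᵀ.
Then v_1 = N · v_2 = (-1, 1, 3, -1)ᵀ.

Sanity check: (A − (6)·I) v_1 = (0, 0, 0, 0)ᵀ = 0. ✓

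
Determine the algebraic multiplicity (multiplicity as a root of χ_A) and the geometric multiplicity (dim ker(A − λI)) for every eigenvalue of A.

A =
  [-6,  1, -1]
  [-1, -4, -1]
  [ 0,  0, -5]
λ = -5: alg = 3, geom = 2

Step 1 — factor the characteristic polynomial to read off the algebraic multiplicities:
  χ_A(x) = (x + 5)^3

Step 2 — compute geometric multiplicities via the rank-nullity identity g(λ) = n − rank(A − λI):
  rank(A − (-5)·I) = 1, so dim ker(A − (-5)·I) = n − 1 = 2

Summary:
  λ = -5: algebraic multiplicity = 3, geometric multiplicity = 2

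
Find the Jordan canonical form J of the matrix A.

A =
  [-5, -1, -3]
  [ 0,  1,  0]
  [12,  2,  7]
J_2(1) ⊕ J_1(1)

The characteristic polynomial is
  det(x·I − A) = x^3 - 3*x^2 + 3*x - 1 = (x - 1)^3

Eigenvalues and multiplicities (the geometric multiplicity of λ is n − rank(A − λI), which equals the number of Jordan blocks for λ):
  λ = 1: algebraic multiplicity = 3, geometric multiplicity = 2

Determining the block sizes for each eigenvalue:
  λ = 1: 2 blocks summing to 3 forces exactly one block of size 2 and the rest size 1 → block sizes [2, 1]

Assembling the blocks gives a Jordan form
J =
  [1, 1, 0]
  [0, 1, 0]
  [0, 0, 1]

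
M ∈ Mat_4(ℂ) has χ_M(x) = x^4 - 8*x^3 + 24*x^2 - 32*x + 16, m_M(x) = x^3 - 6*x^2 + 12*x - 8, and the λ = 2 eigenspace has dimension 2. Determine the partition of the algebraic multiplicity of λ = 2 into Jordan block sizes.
Block sizes for λ = 2: [3, 1]

Step 1 — from the characteristic polynomial, algebraic multiplicity of λ = 2 is 4. From dim ker(M − (2)·I) = 2, there are exactly 2 Jordan blocks for λ = 2.
Step 2 — from the minimal polynomial, the factor (x − 2)^3 tells us the largest block for λ = 2 has size 3.
Step 3 — with total size 4, 2 blocks, and largest block 3, the block sizes (in nonincreasing order) are [3, 1].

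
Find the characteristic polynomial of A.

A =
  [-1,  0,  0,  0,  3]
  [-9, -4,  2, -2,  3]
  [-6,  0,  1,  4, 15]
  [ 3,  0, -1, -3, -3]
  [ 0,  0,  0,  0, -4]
x^5 + 11*x^4 + 43*x^3 + 73*x^2 + 56*x + 16

Expanding det(x·I − A) (e.g. by cofactor expansion or by noting that A is similar to its Jordan form J, which has the same characteristic polynomial as A) gives
  χ_A(x) = x^5 + 11*x^4 + 43*x^3 + 73*x^2 + 56*x + 16
which factors as (x + 1)^3*(x + 4)^2. The eigenvalues (with algebraic multiplicities) are λ = -4 with multiplicity 2, λ = -1 with multiplicity 3.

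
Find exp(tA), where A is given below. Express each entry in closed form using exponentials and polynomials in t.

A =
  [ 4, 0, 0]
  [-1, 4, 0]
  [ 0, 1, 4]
e^{tA} =
  [exp(4*t), 0, 0]
  [-t*exp(4*t), exp(4*t), 0]
  [-t^2*exp(4*t)/2, t*exp(4*t), exp(4*t)]

Strategy: write A = P · J · P⁻¹ where J is a Jordan canonical form, so e^{tA} = P · e^{tJ} · P⁻¹, and e^{tJ} can be computed block-by-block.

A has Jordan form
J =
  [4, 1, 0]
  [0, 4, 1]
  [0, 0, 4]
(up to reordering of blocks).

Per-block formulas:
  For a 3×3 Jordan block J_3(4): exp(t · J_3(4)) = e^(4t)·(I + t·N + (t^2/2)·N^2), where N is the 3×3 nilpotent shift.

After assembling e^{tJ} and conjugating by P, we get:

e^{tA} =
  [exp(4*t), 0, 0]
  [-t*exp(4*t), exp(4*t), 0]
  [-t^2*exp(4*t)/2, t*exp(4*t), exp(4*t)]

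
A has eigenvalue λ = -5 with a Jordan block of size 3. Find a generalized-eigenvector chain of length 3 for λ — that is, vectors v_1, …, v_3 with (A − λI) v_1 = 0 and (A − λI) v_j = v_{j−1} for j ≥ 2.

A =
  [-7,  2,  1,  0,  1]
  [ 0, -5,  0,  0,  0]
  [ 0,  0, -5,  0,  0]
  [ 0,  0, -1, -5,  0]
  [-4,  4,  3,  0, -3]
A Jordan chain for λ = -5 of length 3:
v_1 = (1, 0, 0, 0, 2)ᵀ
v_2 = (1, 0, 0, -1, 3)ᵀ
v_3 = (0, 0, 1, 0, 0)ᵀ

Let N = A − (-5)·I. We want v_3 with N^3 v_3 = 0 but N^2 v_3 ≠ 0; then v_{j-1} := N · v_j for j = 3, …, 2.

Pick v_3 = (0, 0, 1, 0, 0)ᵀ.
Then v_2 = N · v_3 = (1, 0, 0, -1, 3)ᵀ.
Then v_1 = N · v_2 = (1, 0, 0, 0, 2)ᵀ.

Sanity check: (A − (-5)·I) v_1 = (0, 0, 0, 0, 0)ᵀ = 0. ✓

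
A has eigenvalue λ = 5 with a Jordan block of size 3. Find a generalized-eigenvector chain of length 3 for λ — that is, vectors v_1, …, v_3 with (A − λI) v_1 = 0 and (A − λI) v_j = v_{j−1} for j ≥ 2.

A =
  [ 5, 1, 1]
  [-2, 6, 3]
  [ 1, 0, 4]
A Jordan chain for λ = 5 of length 3:
v_1 = (-1, 1, -1)ᵀ
v_2 = (0, -2, 1)ᵀ
v_3 = (1, 0, 0)ᵀ

Let N = A − (5)·I. We want v_3 with N^3 v_3 = 0 but N^2 v_3 ≠ 0; then v_{j-1} := N · v_j for j = 3, …, 2.

Pick v_3 = (1, 0, 0)ᵀ.
Then v_2 = N · v_3 = (0, -2, 1)ᵀ.
Then v_1 = N · v_2 = (-1, 1, -1)ᵀ.

Sanity check: (A − (5)·I) v_1 = (0, 0, 0)ᵀ = 0. ✓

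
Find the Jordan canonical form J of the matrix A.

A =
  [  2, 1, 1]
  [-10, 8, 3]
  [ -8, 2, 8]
J_3(6)

The characteristic polynomial is
  det(x·I − A) = x^3 - 18*x^2 + 108*x - 216 = (x - 6)^3

Eigenvalues and multiplicities (the geometric multiplicity of λ is n − rank(A − λI), which equals the number of Jordan blocks for λ):
  λ = 6: algebraic multiplicity = 3, geometric multiplicity = 1

Determining the block sizes for each eigenvalue:
  λ = 6: one block (gm = 1), so the single block has size am = 3 → block sizes [3]

Assembling the blocks gives a Jordan form
J =
  [6, 1, 0]
  [0, 6, 1]
  [0, 0, 6]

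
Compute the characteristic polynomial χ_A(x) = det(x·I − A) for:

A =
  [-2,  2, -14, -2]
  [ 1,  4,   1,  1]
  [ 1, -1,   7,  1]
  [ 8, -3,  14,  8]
x^4 - 17*x^3 + 96*x^2 - 180*x

Expanding det(x·I − A) (e.g. by cofactor expansion or by noting that A is similar to its Jordan form J, which has the same characteristic polynomial as A) gives
  χ_A(x) = x^4 - 17*x^3 + 96*x^2 - 180*x
which factors as x*(x - 6)^2*(x - 5). The eigenvalues (with algebraic multiplicities) are λ = 0 with multiplicity 1, λ = 5 with multiplicity 1, λ = 6 with multiplicity 2.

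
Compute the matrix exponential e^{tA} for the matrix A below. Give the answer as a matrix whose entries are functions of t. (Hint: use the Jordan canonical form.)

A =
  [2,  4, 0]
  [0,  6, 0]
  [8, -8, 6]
e^{tA} =
  [exp(2*t), exp(6*t) - exp(2*t), 0]
  [0, exp(6*t), 0]
  [2*exp(6*t) - 2*exp(2*t), -2*exp(6*t) + 2*exp(2*t), exp(6*t)]

Strategy: write A = P · J · P⁻¹ where J is a Jordan canonical form, so e^{tA} = P · e^{tJ} · P⁻¹, and e^{tJ} can be computed block-by-block.

A has Jordan form
J =
  [2, 0, 0]
  [0, 6, 0]
  [0, 0, 6]
(up to reordering of blocks).

Per-block formulas:
  For a 1×1 block at λ = 2: exp(t · [2]) = [e^(2t)].
  For a 1×1 block at λ = 6: exp(t · [6]) = [e^(6t)].

After assembling e^{tJ} and conjugating by P, we get:

e^{tA} =
  [exp(2*t), exp(6*t) - exp(2*t), 0]
  [0, exp(6*t), 0]
  [2*exp(6*t) - 2*exp(2*t), -2*exp(6*t) + 2*exp(2*t), exp(6*t)]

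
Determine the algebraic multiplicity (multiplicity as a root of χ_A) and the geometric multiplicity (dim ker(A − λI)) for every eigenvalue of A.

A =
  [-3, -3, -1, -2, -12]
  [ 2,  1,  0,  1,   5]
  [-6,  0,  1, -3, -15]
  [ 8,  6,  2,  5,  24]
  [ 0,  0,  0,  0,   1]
λ = 1: alg = 5, geom = 3

Step 1 — factor the characteristic polynomial to read off the algebraic multiplicities:
  χ_A(x) = (x - 1)^5

Step 2 — compute geometric multiplicities via the rank-nullity identity g(λ) = n − rank(A − λI):
  rank(A − (1)·I) = 2, so dim ker(A − (1)·I) = n − 2 = 3

Summary:
  λ = 1: algebraic multiplicity = 5, geometric multiplicity = 3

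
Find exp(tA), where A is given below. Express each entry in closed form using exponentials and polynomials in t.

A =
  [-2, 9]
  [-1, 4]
e^{tA} =
  [-3*t*exp(t) + exp(t), 9*t*exp(t)]
  [-t*exp(t), 3*t*exp(t) + exp(t)]

Strategy: write A = P · J · P⁻¹ where J is a Jordan canonical form, so e^{tA} = P · e^{tJ} · P⁻¹, and e^{tJ} can be computed block-by-block.

A has Jordan form
J =
  [1, 1]
  [0, 1]
(up to reordering of blocks).

Per-block formulas:
  For a 2×2 Jordan block J_2(1): exp(t · J_2(1)) = e^(1t)·(I + t·N), where N is the 2×2 nilpotent shift.

After assembling e^{tJ} and conjugating by P, we get:

e^{tA} =
  [-3*t*exp(t) + exp(t), 9*t*exp(t)]
  [-t*exp(t), 3*t*exp(t) + exp(t)]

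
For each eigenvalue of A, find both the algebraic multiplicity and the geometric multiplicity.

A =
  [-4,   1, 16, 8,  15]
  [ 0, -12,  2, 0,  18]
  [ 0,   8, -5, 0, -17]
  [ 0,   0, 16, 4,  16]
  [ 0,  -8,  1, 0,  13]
λ = -4: alg = 3, geom = 1; λ = 4: alg = 2, geom = 2

Step 1 — factor the characteristic polynomial to read off the algebraic multiplicities:
  χ_A(x) = (x - 4)^2*(x + 4)^3

Step 2 — compute geometric multiplicities via the rank-nullity identity g(λ) = n − rank(A − λI):
  rank(A − (-4)·I) = 4, so dim ker(A − (-4)·I) = n − 4 = 1
  rank(A − (4)·I) = 3, so dim ker(A − (4)·I) = n − 3 = 2

Summary:
  λ = -4: algebraic multiplicity = 3, geometric multiplicity = 1
  λ = 4: algebraic multiplicity = 2, geometric multiplicity = 2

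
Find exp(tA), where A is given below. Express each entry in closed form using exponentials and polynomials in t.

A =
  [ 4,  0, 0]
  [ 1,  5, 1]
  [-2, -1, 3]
e^{tA} =
  [exp(4*t), 0, 0]
  [-t^2*exp(4*t)/2 + t*exp(4*t), t*exp(4*t) + exp(4*t), t*exp(4*t)]
  [t^2*exp(4*t)/2 - 2*t*exp(4*t), -t*exp(4*t), -t*exp(4*t) + exp(4*t)]

Strategy: write A = P · J · P⁻¹ where J is a Jordan canonical form, so e^{tA} = P · e^{tJ} · P⁻¹, and e^{tJ} can be computed block-by-block.

A has Jordan form
J =
  [4, 1, 0]
  [0, 4, 1]
  [0, 0, 4]
(up to reordering of blocks).

Per-block formulas:
  For a 3×3 Jordan block J_3(4): exp(t · J_3(4)) = e^(4t)·(I + t·N + (t^2/2)·N^2), where N is the 3×3 nilpotent shift.

After assembling e^{tJ} and conjugating by P, we get:

e^{tA} =
  [exp(4*t), 0, 0]
  [-t^2*exp(4*t)/2 + t*exp(4*t), t*exp(4*t) + exp(4*t), t*exp(4*t)]
  [t^2*exp(4*t)/2 - 2*t*exp(4*t), -t*exp(4*t), -t*exp(4*t) + exp(4*t)]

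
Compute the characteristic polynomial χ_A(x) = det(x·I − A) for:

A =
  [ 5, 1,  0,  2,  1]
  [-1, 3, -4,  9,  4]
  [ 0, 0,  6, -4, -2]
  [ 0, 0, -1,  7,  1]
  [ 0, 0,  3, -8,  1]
x^5 - 22*x^4 + 193*x^3 - 844*x^2 + 1840*x - 1600

Expanding det(x·I − A) (e.g. by cofactor expansion or by noting that A is similar to its Jordan form J, which has the same characteristic polynomial as A) gives
  χ_A(x) = x^5 - 22*x^4 + 193*x^3 - 844*x^2 + 1840*x - 1600
which factors as (x - 5)^2*(x - 4)^3. The eigenvalues (with algebraic multiplicities) are λ = 4 with multiplicity 3, λ = 5 with multiplicity 2.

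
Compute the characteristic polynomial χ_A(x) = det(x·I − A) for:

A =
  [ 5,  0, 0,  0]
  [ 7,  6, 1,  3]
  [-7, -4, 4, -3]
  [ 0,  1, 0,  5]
x^4 - 20*x^3 + 150*x^2 - 500*x + 625

Expanding det(x·I − A) (e.g. by cofactor expansion or by noting that A is similar to its Jordan form J, which has the same characteristic polynomial as A) gives
  χ_A(x) = x^4 - 20*x^3 + 150*x^2 - 500*x + 625
which factors as (x - 5)^4. The eigenvalues (with algebraic multiplicities) are λ = 5 with multiplicity 4.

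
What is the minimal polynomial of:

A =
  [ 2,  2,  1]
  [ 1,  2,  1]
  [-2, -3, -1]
x^3 - 3*x^2 + 3*x - 1

The characteristic polynomial is χ_A(x) = (x - 1)^3, so the eigenvalues are known. The minimal polynomial is
  m_A(x) = Π_λ (x − λ)^{k_λ}
where k_λ is the size of the *largest* Jordan block for λ (equivalently, the smallest k with (A − λI)^k v = 0 for every generalised eigenvector v of λ).

  λ = 1: largest Jordan block has size 3, contributing (x − 1)^3

So m_A(x) = (x - 1)^3 = x^3 - 3*x^2 + 3*x - 1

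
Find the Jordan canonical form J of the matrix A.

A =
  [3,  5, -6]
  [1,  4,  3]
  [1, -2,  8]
J_3(5)

The characteristic polynomial is
  det(x·I − A) = x^3 - 15*x^2 + 75*x - 125 = (x - 5)^3

Eigenvalues and multiplicities (the geometric multiplicity of λ is n − rank(A − λI), which equals the number of Jordan blocks for λ):
  λ = 5: algebraic multiplicity = 3, geometric multiplicity = 1

Determining the block sizes for each eigenvalue:
  λ = 5: one block (gm = 1), so the single block has size am = 3 → block sizes [3]

Assembling the blocks gives a Jordan form
J =
  [5, 1, 0]
  [0, 5, 1]
  [0, 0, 5]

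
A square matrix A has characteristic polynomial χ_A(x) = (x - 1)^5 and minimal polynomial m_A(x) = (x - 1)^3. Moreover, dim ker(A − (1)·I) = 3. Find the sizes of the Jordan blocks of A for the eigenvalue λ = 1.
Block sizes for λ = 1: [3, 1, 1]

Step 1 — from the characteristic polynomial, algebraic multiplicity of λ = 1 is 5. From dim ker(A − (1)·I) = 3, there are exactly 3 Jordan blocks for λ = 1.
Step 2 — from the minimal polynomial, the factor (x − 1)^3 tells us the largest block for λ = 1 has size 3.
Step 3 — with total size 5, 3 blocks, and largest block 3, the block sizes (in nonincreasing order) are [3, 1, 1].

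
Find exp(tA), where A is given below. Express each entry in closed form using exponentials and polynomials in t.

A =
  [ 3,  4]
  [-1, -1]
e^{tA} =
  [2*t*exp(t) + exp(t), 4*t*exp(t)]
  [-t*exp(t), -2*t*exp(t) + exp(t)]

Strategy: write A = P · J · P⁻¹ where J is a Jordan canonical form, so e^{tA} = P · e^{tJ} · P⁻¹, and e^{tJ} can be computed block-by-block.

A has Jordan form
J =
  [1, 1]
  [0, 1]
(up to reordering of blocks).

Per-block formulas:
  For a 2×2 Jordan block J_2(1): exp(t · J_2(1)) = e^(1t)·(I + t·N), where N is the 2×2 nilpotent shift.

After assembling e^{tJ} and conjugating by P, we get:

e^{tA} =
  [2*t*exp(t) + exp(t), 4*t*exp(t)]
  [-t*exp(t), -2*t*exp(t) + exp(t)]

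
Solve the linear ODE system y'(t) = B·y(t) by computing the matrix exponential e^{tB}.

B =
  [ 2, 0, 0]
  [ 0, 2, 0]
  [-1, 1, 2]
e^{tB} =
  [exp(2*t), 0, 0]
  [0, exp(2*t), 0]
  [-t*exp(2*t), t*exp(2*t), exp(2*t)]

Strategy: write B = P · J · P⁻¹ where J is a Jordan canonical form, so e^{tB} = P · e^{tJ} · P⁻¹, and e^{tJ} can be computed block-by-block.

B has Jordan form
J =
  [2, 1, 0]
  [0, 2, 0]
  [0, 0, 2]
(up to reordering of blocks).

Per-block formulas:
  For a 1×1 block at λ = 2: exp(t · [2]) = [e^(2t)].
  For a 2×2 Jordan block J_2(2): exp(t · J_2(2)) = e^(2t)·(I + t·N), where N is the 2×2 nilpotent shift.

After assembling e^{tJ} and conjugating by P, we get:

e^{tB} =
  [exp(2*t), 0, 0]
  [0, exp(2*t), 0]
  [-t*exp(2*t), t*exp(2*t), exp(2*t)]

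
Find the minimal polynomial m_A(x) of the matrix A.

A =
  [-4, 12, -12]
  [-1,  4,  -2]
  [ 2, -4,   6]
x^2 - 4*x + 4

The characteristic polynomial is χ_A(x) = (x - 2)^3, so the eigenvalues are known. The minimal polynomial is
  m_A(x) = Π_λ (x − λ)^{k_λ}
where k_λ is the size of the *largest* Jordan block for λ (equivalently, the smallest k with (A − λI)^k v = 0 for every generalised eigenvector v of λ).

  λ = 2: largest Jordan block has size 2, contributing (x − 2)^2

So m_A(x) = (x - 2)^2 = x^2 - 4*x + 4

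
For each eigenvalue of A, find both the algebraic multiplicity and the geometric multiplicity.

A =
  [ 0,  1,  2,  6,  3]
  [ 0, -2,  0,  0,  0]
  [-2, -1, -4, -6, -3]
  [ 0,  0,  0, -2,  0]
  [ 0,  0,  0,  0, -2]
λ = -2: alg = 5, geom = 4

Step 1 — factor the characteristic polynomial to read off the algebraic multiplicities:
  χ_A(x) = (x + 2)^5

Step 2 — compute geometric multiplicities via the rank-nullity identity g(λ) = n − rank(A − λI):
  rank(A − (-2)·I) = 1, so dim ker(A − (-2)·I) = n − 1 = 4

Summary:
  λ = -2: algebraic multiplicity = 5, geometric multiplicity = 4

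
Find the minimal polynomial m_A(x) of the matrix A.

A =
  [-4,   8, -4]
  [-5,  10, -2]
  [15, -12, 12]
x^2 - 12*x + 36

The characteristic polynomial is χ_A(x) = (x - 6)^3, so the eigenvalues are known. The minimal polynomial is
  m_A(x) = Π_λ (x − λ)^{k_λ}
where k_λ is the size of the *largest* Jordan block for λ (equivalently, the smallest k with (A − λI)^k v = 0 for every generalised eigenvector v of λ).

  λ = 6: largest Jordan block has size 2, contributing (x − 6)^2

So m_A(x) = (x - 6)^2 = x^2 - 12*x + 36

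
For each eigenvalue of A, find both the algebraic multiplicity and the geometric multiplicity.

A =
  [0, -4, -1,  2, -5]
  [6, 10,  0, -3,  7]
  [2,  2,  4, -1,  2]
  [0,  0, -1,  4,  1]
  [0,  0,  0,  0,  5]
λ = 4: alg = 2, geom = 2; λ = 5: alg = 3, geom = 1

Step 1 — factor the characteristic polynomial to read off the algebraic multiplicities:
  χ_A(x) = (x - 5)^3*(x - 4)^2

Step 2 — compute geometric multiplicities via the rank-nullity identity g(λ) = n − rank(A − λI):
  rank(A − (4)·I) = 3, so dim ker(A − (4)·I) = n − 3 = 2
  rank(A − (5)·I) = 4, so dim ker(A − (5)·I) = n − 4 = 1

Summary:
  λ = 4: algebraic multiplicity = 2, geometric multiplicity = 2
  λ = 5: algebraic multiplicity = 3, geometric multiplicity = 1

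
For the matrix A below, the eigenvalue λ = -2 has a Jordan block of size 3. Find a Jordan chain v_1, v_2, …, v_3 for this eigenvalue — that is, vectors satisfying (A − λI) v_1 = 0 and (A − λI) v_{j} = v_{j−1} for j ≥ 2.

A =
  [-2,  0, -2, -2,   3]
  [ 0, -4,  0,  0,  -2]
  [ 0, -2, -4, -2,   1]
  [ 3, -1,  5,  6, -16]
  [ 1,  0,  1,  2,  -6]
A Jordan chain for λ = -2 of length 3:
v_1 = (-3, -2, -5, 8, 2)ᵀ
v_2 = (0, 0, 0, 3, 1)ᵀ
v_3 = (1, 0, 0, 0, 0)ᵀ

Let N = A − (-2)·I. We want v_3 with N^3 v_3 = 0 but N^2 v_3 ≠ 0; then v_{j-1} := N · v_j for j = 3, …, 2.

Pick v_3 = (1, 0, 0, 0, 0)ᵀ.
Then v_2 = N · v_3 = (0, 0, 0, 3, 1)ᵀ.
Then v_1 = N · v_2 = (-3, -2, -5, 8, 2)ᵀ.

Sanity check: (A − (-2)·I) v_1 = (0, 0, 0, 0, 0)ᵀ = 0. ✓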